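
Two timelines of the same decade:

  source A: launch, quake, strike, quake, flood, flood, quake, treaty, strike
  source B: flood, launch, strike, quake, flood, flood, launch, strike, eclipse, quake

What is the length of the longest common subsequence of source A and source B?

Match launch [1,2], strike [3,3], quake [4,4], flood [5,5], flood [6,6], quake [7,10] — 6 events in the same relative order in both. The LCS DP gives dp[9][10] = 6, so this is optimal.

6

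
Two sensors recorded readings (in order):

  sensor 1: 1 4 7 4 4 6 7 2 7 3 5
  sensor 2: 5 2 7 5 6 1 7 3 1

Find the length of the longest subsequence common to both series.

Let dp[i][j] be the LCS length of the first i values of sensor 1 and the first j values of sensor 2. dp[i][j] = dp[i-1][j-1]+1 when the i-th and j-th values match, else max(dp[i-1][j], dp[i][j-1]).
    ·  5  2  7  5  6  1  7  3  1
 ·  0  0  0  0  0  0  0  0  0  0
 1  0  0  0  0  0  0  1  1  1  1
 4  0  0  0  0  0  0  1  1  1  1
 7  0  0  0  1  1  1  1  2  2  2
 4  0  0  0  1  1  1  1  2  2  2
 4  0  0  0  1  1  1  1  2  2  2
 6  0  0  0  1  1  2  2  2  2  2
 7  0  0  0  1  1  2  2  3  3  3
 2  0  0  1  1  1  2  2  3  3  3
 7  0  0  1  2  2  2  2  3  3  3
 3  0  0  1  2  2  2  2  3  4  4
 5  0  1  1  2  3  3  3  3  4  4
dp[11][9] = 4. One LCS (by backtracking along matches): 7, 6, 7, 3.

4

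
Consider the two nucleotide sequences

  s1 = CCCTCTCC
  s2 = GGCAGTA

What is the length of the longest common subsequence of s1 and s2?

2

Match C at s1[1]=s2[3], then T at s1[4]=s2[6] — 2 bases in the same relative order in both. The LCS DP gives dp[8][7] = 2, so this is optimal.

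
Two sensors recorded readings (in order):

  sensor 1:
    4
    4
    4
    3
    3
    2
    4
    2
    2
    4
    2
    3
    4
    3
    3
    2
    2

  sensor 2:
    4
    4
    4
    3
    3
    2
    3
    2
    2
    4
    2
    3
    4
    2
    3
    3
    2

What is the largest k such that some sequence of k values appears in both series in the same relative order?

15

Taking 4 at sensor 1[1]=sensor 2[1] → 4 at sensor 1[2]=sensor 2[2] → 4 at sensor 1[3]=sensor 2[3] → 3 at sensor 1[4]=sensor 2[4] → 3 at sensor 1[5]=sensor 2[5] → 2 at sensor 1[6]=sensor 2[6] → 2 at sensor 1[8]=sensor 2[8] → 2 at sensor 1[9]=sensor 2[9] → 4 at sensor 1[10]=sensor 2[10] → 2 at sensor 1[11]=sensor 2[11] → 3 at sensor 1[12]=sensor 2[12] → 4 at sensor 1[13]=sensor 2[13] → 3 at sensor 1[14]=sensor 2[15] → 3 at sensor 1[15]=sensor 2[16] → 2 at sensor 1[17]=sensor 2[17] gives a common subsequence of length 15. The LCS DP gives dp[17][17] = 15, so this is optimal.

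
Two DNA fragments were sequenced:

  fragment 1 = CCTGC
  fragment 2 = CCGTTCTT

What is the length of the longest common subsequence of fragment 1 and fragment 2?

Let dp[i][j] be the LCS length of the first i bases of fragment 1 and the first j bases of fragment 2. dp[i][j] = dp[i-1][j-1]+1 when the i-th and j-th bases match, else max(dp[i-1][j], dp[i][j-1]).
    ·  C  C  G  T  T  C  T  T
 ·  0  0  0  0  0  0  0  0  0
 C  0  1  1  1  1  1  1  1  1
 C  0  1  2  2  2  2  2  2  2
 T  0  1  2  2  3  3  3  3  3
 G  0  1  2  3  3  3  3  3  3
 C  0  1  2  3  3  3  4  4  4
dp[5][8] = 4. One LCS (by backtracking along matches): CCTC.

4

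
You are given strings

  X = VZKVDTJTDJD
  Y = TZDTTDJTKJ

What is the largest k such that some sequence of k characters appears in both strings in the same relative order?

Taking Z [2,2], then D [5,3], then T [6,5], then J [7,7], then T [8,8], then J [10,10] gives a common subsequence of length 6. The LCS DP gives dp[11][10] = 6, so this is optimal.

6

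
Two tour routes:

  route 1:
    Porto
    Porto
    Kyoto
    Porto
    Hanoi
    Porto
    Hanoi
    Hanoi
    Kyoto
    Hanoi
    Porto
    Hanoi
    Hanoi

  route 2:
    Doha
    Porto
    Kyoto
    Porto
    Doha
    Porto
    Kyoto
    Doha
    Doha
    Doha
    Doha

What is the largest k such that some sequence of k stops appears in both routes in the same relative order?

5

Match Porto (route 1 #2, route 2 #2); then Kyoto (route 1 #3, route 2 #3); then Porto (route 1 #4, route 2 #4); then Porto (route 1 #6, route 2 #6); then Kyoto (route 1 #9, route 2 #7) — 5 stops in the same relative order in both. dp[13][11] = 5 confirms this is the maximum.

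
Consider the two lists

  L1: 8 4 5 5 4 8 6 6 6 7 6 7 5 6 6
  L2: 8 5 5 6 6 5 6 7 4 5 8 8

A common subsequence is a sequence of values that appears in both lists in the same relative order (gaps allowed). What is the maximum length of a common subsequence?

Taking 8 at L1[1]=L2[1]; then 5 at L1[3]=L2[2]; then 5 at L1[4]=L2[3]; then 6 at L1[7]=L2[4]; then 6 at L1[8]=L2[5]; then 6 at L1[9]=L2[7]; then 7 at L1[10]=L2[8]; then 5 at L1[13]=L2[10] gives a common subsequence of length 8. The LCS DP gives dp[15][12] = 8, so this is optimal.

8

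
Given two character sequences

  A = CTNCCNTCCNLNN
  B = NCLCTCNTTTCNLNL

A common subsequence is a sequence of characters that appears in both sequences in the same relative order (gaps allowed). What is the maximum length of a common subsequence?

Match C [1,4] → T [2,5] → C [5,6] → N [6,7] → T [7,10] → C [9,11] → N [10,12] → L [11,13] → N [12,14] — 9 characters in the same relative order in both. Since dp[13][15] = 9, nothing longer is possible.

9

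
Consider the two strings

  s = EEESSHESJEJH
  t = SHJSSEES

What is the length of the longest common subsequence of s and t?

Let dp[i][j] be the LCS length of the first i characters of s and the first j characters of t. dp[i][j] = dp[i-1][j-1]+1 when the i-th and j-th characters match, else max(dp[i-1][j], dp[i][j-1]).
    ·  S  H  J  S  S  E  E  S
 ·  0  0  0  0  0  0  0  0  0
 E  0  0  0  0  0  0  1  1  1
 E  0  0  0  0  0  0  1  2  2
 E  0  0  0  0  0  0  1  2  2
 S  0  1  1  1  1  1  1  2  3
 S  0  1  1  1  2  2  2  2  3
 H  0  1  2  2  2  2  2  2  3
 E  0  1  2  2  2  2  3  3  3
 S  0  1  2  2  3  3  3  3  4
 J  0  1  2  3  3  3  3  3  4
 E  0  1  2  3  3  3  4  4  4
 J  0  1  2  3  3  3  4  4  4
 H  0  1  2  3  3  3  4  4  4
dp[12][8] = 4. One LCS (by backtracking along matches): SSES.

4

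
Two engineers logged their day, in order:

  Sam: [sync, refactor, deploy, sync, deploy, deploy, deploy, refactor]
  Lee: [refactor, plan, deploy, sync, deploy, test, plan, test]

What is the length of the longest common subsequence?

Taking refactor at Sam[2]=Lee[1] → deploy at Sam[3]=Lee[3] → sync at Sam[4]=Lee[4] → deploy at Sam[5]=Lee[5] gives a common subsequence of length 4. Since dp[8][8] = 4, nothing longer is possible.

4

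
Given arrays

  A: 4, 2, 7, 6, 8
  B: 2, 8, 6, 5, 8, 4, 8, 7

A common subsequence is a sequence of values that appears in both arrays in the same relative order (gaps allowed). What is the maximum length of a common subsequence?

3

Match 2 at A[2]=B[1], then 6 at A[4]=B[3], then 8 at A[5]=B[7] — 3 values in the same relative order in both. Since dp[5][8] = 3, nothing longer is possible.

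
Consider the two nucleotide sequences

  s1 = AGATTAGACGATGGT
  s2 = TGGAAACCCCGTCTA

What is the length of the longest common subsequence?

8

Pick G (s1 #2, s2 #3) → A (s1 #3, s2 #4) → A (s1 #6, s2 #5) → A (s1 #8, s2 #6) → C (s1 #9, s2 #10) → G (s1 #10, s2 #11) → T (s1 #12, s2 #12) → T (s1 #15, s2 #14); all 8 bases appear in both, in order, and the DP table's final entry dp[15][15] is also 8, so no common subsequence is longer.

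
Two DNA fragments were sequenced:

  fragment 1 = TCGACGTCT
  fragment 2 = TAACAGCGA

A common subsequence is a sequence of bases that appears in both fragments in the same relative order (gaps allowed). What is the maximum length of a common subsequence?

5

Match T at fragment 1[1]=fragment 2[1]; then C at fragment 1[2]=fragment 2[4]; then G at fragment 1[3]=fragment 2[6]; then C at fragment 1[5]=fragment 2[7]; then G at fragment 1[6]=fragment 2[8] — 5 bases in the same relative order in both. The LCS DP gives dp[9][9] = 5, so this is optimal.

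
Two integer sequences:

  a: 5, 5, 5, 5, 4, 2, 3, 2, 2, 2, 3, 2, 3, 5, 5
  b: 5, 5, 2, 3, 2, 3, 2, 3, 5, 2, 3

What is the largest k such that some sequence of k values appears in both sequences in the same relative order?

9

Pick 5 (a #3, b #1), then 5 (a #4, b #2), then 2 (a #6, b #3), then 3 (a #7, b #4), then 2 (a #8, b #5), then 2 (a #10, b #7), then 3 (a #11, b #8), then 2 (a #12, b #10), then 3 (a #13, b #11); all 9 values appear in both, in order. Since dp[15][11] = 9, nothing longer is possible.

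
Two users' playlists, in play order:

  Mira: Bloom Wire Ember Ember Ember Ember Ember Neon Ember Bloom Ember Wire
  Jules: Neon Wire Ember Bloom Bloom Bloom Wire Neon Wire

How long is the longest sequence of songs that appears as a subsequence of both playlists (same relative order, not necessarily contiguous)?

4

Pick Bloom at Mira[1]=Jules[6]; then Wire at Mira[2]=Jules[7]; then Neon at Mira[8]=Jules[8]; then Wire at Mira[12]=Jules[9]; all 4 songs appear in both, in order. dp[12][9] = 4 confirms this is the maximum.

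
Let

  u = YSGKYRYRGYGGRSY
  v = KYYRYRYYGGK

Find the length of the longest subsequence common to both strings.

8

Match Y at u[1]=v[2]; then Y at u[5]=v[3]; then R at u[6]=v[4]; then Y at u[7]=v[5]; then R at u[8]=v[6]; then Y at u[10]=v[8]; then G at u[11]=v[9]; then G at u[12]=v[10] — 8 characters in the same relative order in both. The LCS DP gives dp[15][11] = 8, so this is optimal.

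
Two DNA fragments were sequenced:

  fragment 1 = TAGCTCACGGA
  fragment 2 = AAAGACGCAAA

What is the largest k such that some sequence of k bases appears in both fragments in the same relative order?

Pick A at fragment 1[2]=fragment 2[3], then G at fragment 1[3]=fragment 2[4], then C at fragment 1[4]=fragment 2[6], then C at fragment 1[6]=fragment 2[8], then A at fragment 1[7]=fragment 2[10], then A at fragment 1[11]=fragment 2[11]; all 6 bases appear in both, in order. Since dp[11][11] = 6, nothing longer is possible.

6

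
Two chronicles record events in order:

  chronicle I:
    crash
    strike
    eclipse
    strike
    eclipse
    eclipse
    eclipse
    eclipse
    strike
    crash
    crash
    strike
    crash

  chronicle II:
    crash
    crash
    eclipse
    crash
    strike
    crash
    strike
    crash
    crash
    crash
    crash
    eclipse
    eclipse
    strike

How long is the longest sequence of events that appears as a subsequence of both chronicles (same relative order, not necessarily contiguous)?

Match crash (chronicle I #1, chronicle II #2), eclipse (chronicle I #3, chronicle II #3), strike (chronicle I #4, chronicle II #5), strike (chronicle I #9, chronicle II #7), crash (chronicle I #10, chronicle II #10), crash (chronicle I #11, chronicle II #11), strike (chronicle I #12, chronicle II #14) — 7 events in the same relative order in both. The LCS DP gives dp[13][14] = 7, so this is optimal.

7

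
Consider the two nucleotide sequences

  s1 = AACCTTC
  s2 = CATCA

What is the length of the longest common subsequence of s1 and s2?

Pick A [2,2], then T [6,3], then C [7,4]; all 3 bases appear in both, in order. Since dp[7][5] = 3, nothing longer is possible.

3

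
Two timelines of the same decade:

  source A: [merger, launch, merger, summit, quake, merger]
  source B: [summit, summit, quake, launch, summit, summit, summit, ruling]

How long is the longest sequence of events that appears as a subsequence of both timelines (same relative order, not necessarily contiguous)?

Taking launch (source A #2, source B #4), then summit (source A #4, source B #7) gives a common subsequence of length 2. Since dp[6][8] = 2, nothing longer is possible.

2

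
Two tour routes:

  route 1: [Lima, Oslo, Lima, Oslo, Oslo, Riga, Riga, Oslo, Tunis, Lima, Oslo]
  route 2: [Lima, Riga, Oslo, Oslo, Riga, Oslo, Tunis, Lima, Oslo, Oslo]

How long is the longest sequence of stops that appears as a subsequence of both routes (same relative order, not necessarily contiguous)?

One common subsequence of length 8: Lima (route 1 #1, route 2 #1); then Oslo (route 1 #4, route 2 #3); then Oslo (route 1 #5, route 2 #4); then Riga (route 1 #7, route 2 #5); then Oslo (route 1 #8, route 2 #6); then Tunis (route 1 #9, route 2 #7); then Lima (route 1 #10, route 2 #8); then Oslo (route 1 #11, route 2 #10). dp[11][10] = 8 confirms this is the maximum.

8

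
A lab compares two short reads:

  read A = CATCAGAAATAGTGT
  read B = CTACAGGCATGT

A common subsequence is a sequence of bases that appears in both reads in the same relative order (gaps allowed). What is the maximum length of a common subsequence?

9

Taking C [1,1]; then A [2,3]; then C [4,4]; then A [5,5]; then G [6,7]; then A [11,9]; then T [13,10]; then G [14,11]; then T [15,12] gives a common subsequence of length 9. Since dp[15][12] = 9, nothing longer is possible.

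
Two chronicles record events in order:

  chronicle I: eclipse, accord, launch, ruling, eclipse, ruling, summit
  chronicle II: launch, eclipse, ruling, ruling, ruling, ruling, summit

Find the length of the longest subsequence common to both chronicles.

Match eclipse at chronicle I[1]=chronicle II[2], then ruling at chronicle I[4]=chronicle II[5], then ruling at chronicle I[6]=chronicle II[6], then summit at chronicle I[7]=chronicle II[7] — 4 events in the same relative order in both, and the DP table's final entry dp[7][7] is also 4, so no common subsequence is longer.

4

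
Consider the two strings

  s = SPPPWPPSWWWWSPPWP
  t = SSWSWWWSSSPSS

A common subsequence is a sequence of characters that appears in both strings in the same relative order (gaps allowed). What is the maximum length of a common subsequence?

Taking S (s #1, t #2); then W (s #5, t #3); then S (s #8, t #4); then W (s #9, t #5); then W (s #10, t #6); then W (s #11, t #7); then S (s #13, t #10); then P (s #14, t #11) gives a common subsequence of length 8. dp[17][13] = 8 confirms this is the maximum.

8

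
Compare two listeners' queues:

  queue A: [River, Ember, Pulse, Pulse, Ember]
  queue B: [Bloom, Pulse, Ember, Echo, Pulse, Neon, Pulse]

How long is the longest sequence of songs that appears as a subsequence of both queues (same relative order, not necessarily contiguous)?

One common subsequence of length 3: Ember at queue A[2]=queue B[3] → Pulse at queue A[3]=queue B[5] → Pulse at queue A[4]=queue B[7]. The LCS DP gives dp[5][7] = 3, so this is optimal.

3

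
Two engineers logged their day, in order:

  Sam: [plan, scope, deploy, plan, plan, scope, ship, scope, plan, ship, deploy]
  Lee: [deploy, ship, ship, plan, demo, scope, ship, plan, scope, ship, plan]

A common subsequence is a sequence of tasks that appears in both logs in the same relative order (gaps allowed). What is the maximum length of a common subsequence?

Taking plan (Sam #1, Lee #4) → scope (Sam #2, Lee #6) → plan (Sam #5, Lee #8) → scope (Sam #6, Lee #9) → ship (Sam #7, Lee #10) → plan (Sam #9, Lee #11) gives a common subsequence of length 6, and the DP table's final entry dp[11][11] is also 6, so no common subsequence is longer.

6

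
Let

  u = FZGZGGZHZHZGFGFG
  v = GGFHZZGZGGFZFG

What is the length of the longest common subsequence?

9

One common subsequence of length 9: F (u #1, v #3); then Z (u #2, v #6); then G (u #3, v #7); then Z (u #4, v #8); then G (u #5, v #9); then G (u #6, v #10); then Z (u #11, v #12); then F (u #15, v #13); then G (u #16, v #14). The LCS DP gives dp[16][14] = 9, so this is optimal.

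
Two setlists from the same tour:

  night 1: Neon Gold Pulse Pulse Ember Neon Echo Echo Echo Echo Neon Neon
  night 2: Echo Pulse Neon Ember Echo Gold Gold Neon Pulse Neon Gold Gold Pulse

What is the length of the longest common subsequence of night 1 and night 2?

5

One common subsequence of length 5: Neon [1,3], Ember [5,4], Echo [7,5], Neon [11,8], Neon [12,10]. The LCS DP gives dp[12][13] = 5, so this is optimal.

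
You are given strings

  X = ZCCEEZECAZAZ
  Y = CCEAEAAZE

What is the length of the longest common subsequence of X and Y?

Let dp[i][j] be the LCS length of the first i characters of X and the first j characters of Y. dp[i][j] = dp[i-1][j-1]+1 when the i-th and j-th characters match, else max(dp[i-1][j], dp[i][j-1]).
    ·  C  C  E  A  E  A  A  Z  E
 ·  0  0  0  0  0  0  0  0  0  0
 Z  0  0  0  0  0  0  0  0  1  1
 C  0  1  1  1  1  1  1  1  1  1
 C  0  1  2  2  2  2  2  2  2  2
 E  0  1  2  3  3  3  3  3  3  3
 E  0  1  2  3  3  4  4  4  4  4
 Z  0  1  2  3  3  4  4  4  5  5
 E  0  1  2  3  3  4  4  4  5  6
 C  0  1  2  3  3  4  4  4  5  6
 A  0  1  2  3  4  4  5  5  5  6
 Z  0  1  2  3  4  4  5  5  6  6
 A  0  1  2  3  4  4  5  6  6  6
 Z  0  1  2  3  4  4  5  6  7  7
dp[12][9] = 7. One LCS (by backtracking along matches): CCEEAAZ.

7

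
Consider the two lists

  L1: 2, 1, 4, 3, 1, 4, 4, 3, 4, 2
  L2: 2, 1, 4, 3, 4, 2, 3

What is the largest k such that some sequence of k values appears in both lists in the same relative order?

Let dp[i][j] be the LCS length of the first i values of L1 and the first j values of L2. dp[i][j] = dp[i-1][j-1]+1 when the i-th and j-th values match, else max(dp[i-1][j], dp[i][j-1]).
    ·  2  1  4  3  4  2  3
 ·  0  0  0  0  0  0  0  0
 2  0  1  1  1  1  1  1  1
 1  0  1  2  2  2  2  2  2
 4  0  1  2  3  3  3  3  3
 3  0  1  2  3  4  4  4  4
 1  0  1  2  3  4  4  4  4
 4  0  1  2  3  4  5  5  5
 4  0  1  2  3  4  5  5  5
 3  0  1  2  3  4  5  5  6
 4  0  1  2  3  4  5  5  6
 2  0  1  2  3  4  5  6  6
dp[10][7] = 6. One LCS (by backtracking along matches): 2, 1, 4, 3, 4, 3.

6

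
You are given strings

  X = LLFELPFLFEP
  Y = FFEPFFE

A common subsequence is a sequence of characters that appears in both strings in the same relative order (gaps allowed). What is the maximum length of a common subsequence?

One common subsequence of length 6: F at X[3]=Y[2], E at X[4]=Y[3], P at X[6]=Y[4], F at X[7]=Y[5], F at X[9]=Y[6], E at X[10]=Y[7]. The LCS DP gives dp[11][7] = 6, so this is optimal.

6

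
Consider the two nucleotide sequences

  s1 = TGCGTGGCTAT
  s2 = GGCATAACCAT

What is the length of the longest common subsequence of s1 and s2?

Let dp[i][j] be the LCS length of the first i bases of s1 and the first j bases of s2. dp[i][j] = dp[i-1][j-1]+1 when the i-th and j-th bases match, else max(dp[i-1][j], dp[i][j-1]).
    ·  G  G  C  A  T  A  A  C  C  A  T
 ·  0  0  0  0  0  0  0  0  0  0  0  0
 T  0  0  0  0  0  1  1  1  1  1  1  1
 G  0  1  1  1  1  1  1  1  1  1  1  1
 C  0  1  1  2  2  2  2  2  2  2  2  2
 G  0  1  2  2  2  2  2  2  2  2  2  2
 T  0  1  2  2  2  3  3  3  3  3  3  3
 G  0  1  2  2  2  3  3  3  3  3  3  3
 G  0  1  2  2  2  3  3  3  3  3  3  3
 C  0  1  2  3  3  3  3  3  4  4  4  4
 T  0  1  2  3  3  4  4  4  4  4  4  5
 A  0  1  2  3  4  4  5  5  5  5  5  5
 T  0  1  2  3  4  5  5  5  5  5  5  6
dp[11][11] = 6. One LCS (by backtracking along matches): GCTCAT.

6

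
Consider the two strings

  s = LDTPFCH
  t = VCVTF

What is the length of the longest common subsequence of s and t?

Let dp[i][j] be the LCS length of the first i characters of s and the first j characters of t. dp[i][j] = dp[i-1][j-1]+1 when the i-th and j-th characters match, else max(dp[i-1][j], dp[i][j-1]).
    ·  V  C  V  T  F
 ·  0  0  0  0  0  0
 L  0  0  0  0  0  0
 D  0  0  0  0  0  0
 T  0  0  0  0  1  1
 P  0  0  0  0  1  1
 F  0  0  0  0  1  2
 C  0  0  1  1  1  2
 H  0  0  1  1  1  2
dp[7][5] = 2. One LCS (by backtracking along matches): TF.

2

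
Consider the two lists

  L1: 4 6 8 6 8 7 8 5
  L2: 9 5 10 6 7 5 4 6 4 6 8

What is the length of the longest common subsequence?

Let dp[i][j] be the LCS length of the first i values of L1 and the first j values of L2. dp[i][j] = dp[i-1][j-1]+1 when the i-th and j-th values match, else max(dp[i-1][j], dp[i][j-1]).
    ·  9  5 10  6  7  5  4  6  4  6  8
 ·  0  0  0  0  0  0  0  0  0  0  0  0
 4  0  0  0  0  0  0  0  1  1  1  1  1
 6  0  0  0  0  1  1  1  1  2  2  2  2
 8  0  0  0  0  1  1  1  1  2  2  2  3
 6  0  0  0  0  1  1  1  1  2  2  3  3
 8  0  0  0  0  1  1  1  1  2  2  3  4
 7  0  0  0  0  1  2  2  2  2  2  3  4
 8  0  0  0  0  1  2  2  2  2  2  3  4
 5  0  0  1  1  1  2  3  3  3  3  3  4
dp[8][11] = 4. One LCS (by backtracking along matches): 4, 6, 6, 8.

4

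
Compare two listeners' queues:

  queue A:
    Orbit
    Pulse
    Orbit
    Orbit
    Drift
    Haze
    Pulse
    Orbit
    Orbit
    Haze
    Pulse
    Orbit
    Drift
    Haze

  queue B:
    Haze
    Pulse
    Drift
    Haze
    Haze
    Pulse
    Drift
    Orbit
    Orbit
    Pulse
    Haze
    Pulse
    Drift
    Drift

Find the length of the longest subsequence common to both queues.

9

Pick Pulse at queue A[2]=queue B[2], Drift at queue A[5]=queue B[3], Haze at queue A[6]=queue B[5], Pulse at queue A[7]=queue B[6], Orbit at queue A[8]=queue B[8], Orbit at queue A[9]=queue B[9], Haze at queue A[10]=queue B[11], Pulse at queue A[11]=queue B[12], Drift at queue A[13]=queue B[14]; all 9 songs appear in both, in order. dp[14][14] = 9 confirms this is the maximum.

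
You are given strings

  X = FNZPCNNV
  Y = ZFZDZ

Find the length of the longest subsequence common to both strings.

2

One common subsequence of length 2: F [1,2], Z [3,5]. The LCS DP gives dp[8][5] = 2, so this is optimal.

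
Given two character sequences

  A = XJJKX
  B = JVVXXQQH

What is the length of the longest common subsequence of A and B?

Let dp[i][j] be the LCS length of the first i characters of A and the first j characters of B. dp[i][j] = dp[i-1][j-1]+1 when the i-th and j-th characters match, else max(dp[i-1][j], dp[i][j-1]).
    ·  J  V  V  X  X  Q  Q  H
 ·  0  0  0  0  0  0  0  0  0
 X  0  0  0  0  1  1  1  1  1
 J  0  1  1  1  1  1  1  1  1
 J  0  1  1  1  1  1  1  1  1
 K  0  1  1  1  1  1  1  1  1
 X  0  1  1  1  2  2  2  2  2
dp[5][8] = 2. One LCS (by backtracking along matches): XX.

2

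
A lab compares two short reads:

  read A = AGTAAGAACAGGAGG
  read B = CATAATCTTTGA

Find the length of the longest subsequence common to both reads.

7

One common subsequence of length 7: A at read A[1]=read B[2] → T at read A[3]=read B[3] → A at read A[4]=read B[4] → A at read A[5]=read B[5] → C at read A[9]=read B[7] → G at read A[12]=read B[11] → A at read A[13]=read B[12]. Since dp[15][12] = 7, nothing longer is possible.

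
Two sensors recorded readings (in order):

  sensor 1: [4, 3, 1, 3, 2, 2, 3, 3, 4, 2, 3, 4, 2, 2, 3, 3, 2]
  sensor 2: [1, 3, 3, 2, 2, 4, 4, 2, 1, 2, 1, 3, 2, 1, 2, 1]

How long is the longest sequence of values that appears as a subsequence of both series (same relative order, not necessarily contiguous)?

10

One common subsequence of length 10: 3 (sensor 1 #2, sensor 2 #2), 3 (sensor 1 #4, sensor 2 #3), 2 (sensor 1 #5, sensor 2 #4), 2 (sensor 1 #6, sensor 2 #5), 4 (sensor 1 #9, sensor 2 #6), 4 (sensor 1 #12, sensor 2 #7), 2 (sensor 1 #13, sensor 2 #8), 2 (sensor 1 #14, sensor 2 #10), 3 (sensor 1 #15, sensor 2 #12), 2 (sensor 1 #17, sensor 2 #15). Since dp[17][16] = 10, nothing longer is possible.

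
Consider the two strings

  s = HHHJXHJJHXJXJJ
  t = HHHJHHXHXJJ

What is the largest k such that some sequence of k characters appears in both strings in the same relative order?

10

One common subsequence of length 10: H [1,1], H [2,2], H [3,3], J [4,4], H [6,5], H [9,6], X [10,7], X [12,9], J [13,10], J [14,11]. dp[14][11] = 10 confirms this is the maximum.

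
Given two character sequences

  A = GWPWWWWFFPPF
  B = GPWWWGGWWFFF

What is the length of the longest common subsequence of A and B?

Taking G [1,1]; then W [2,3]; then W [4,4]; then W [5,5]; then W [6,8]; then W [7,9]; then F [8,10]; then F [9,11]; then F [12,12] gives a common subsequence of length 9. dp[12][12] = 9 confirms this is the maximum.

9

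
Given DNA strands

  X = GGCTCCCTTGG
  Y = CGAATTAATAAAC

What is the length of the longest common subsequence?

4

Let dp[i][j] be the LCS length of the first i bases of X and the first j bases of Y. dp[i][j] = dp[i-1][j-1]+1 when the i-th and j-th bases match, else max(dp[i-1][j], dp[i][j-1]).
    ·  C  G  A  A  T  T  A  A  T  A  A  A  C
 ·  0  0  0  0  0  0  0  0  0  0  0  0  0  0
 G  0  0  1  1  1  1  1  1  1  1  1  1  1  1
 G  0  0  1  1  1  1  1  1  1  1  1  1  1  1
 C  0  1  1  1  1  1  1  1  1  1  1  1  1  2
 T  0  1  1  1  1  2  2  2  2  2  2  2  2  2
 C  0  1  1  1  1  2  2  2  2  2  2  2  2  3
 C  0  1  1  1  1  2  2  2  2  2  2  2  2  3
 C  0  1  1  1  1  2  2  2  2  2  2  2  2  3
 T  0  1  1  1  1  2  3  3  3  3  3  3  3  3
 T  0  1  1  1  1  2  3  3  3  4  4  4  4  4
 G  0  1  2  2  2  2  3  3  3  4  4  4  4  4
 G  0  1  2  2  2  2  3  3  3  4  4  4  4  4
dp[11][13] = 4. One LCS (by backtracking along matches): GTTT.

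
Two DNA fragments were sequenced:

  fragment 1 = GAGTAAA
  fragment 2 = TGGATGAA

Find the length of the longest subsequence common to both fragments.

Let dp[i][j] be the LCS length of the first i bases of fragment 1 and the first j bases of fragment 2. dp[i][j] = dp[i-1][j-1]+1 when the i-th and j-th bases match, else max(dp[i-1][j], dp[i][j-1]).
    ·  T  G  G  A  T  G  A  A
 ·  0  0  0  0  0  0  0  0  0
 G  0  0  1  1  1  1  1  1  1
 A  0  0  1  1  2  2  2  2  2
 G  0  0  1  2  2  2  3  3  3
 T  0  1  1  2  2  3  3  3  3
 A  0  1  1  2  3  3  3  4  4
 A  0  1  1  2  3  3  3  4  5
 A  0  1  1  2  3  3  3  4  5
dp[7][8] = 5. One LCS (by backtracking along matches): GAGAA.

5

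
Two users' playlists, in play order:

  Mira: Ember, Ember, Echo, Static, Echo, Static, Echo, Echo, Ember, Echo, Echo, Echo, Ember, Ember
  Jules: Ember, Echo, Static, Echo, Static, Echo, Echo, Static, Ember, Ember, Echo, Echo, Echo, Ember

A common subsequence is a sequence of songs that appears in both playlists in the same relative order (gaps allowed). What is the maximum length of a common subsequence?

Match Ember [2,1], Echo [3,2], Static [4,3], Echo [5,4], Static [6,5], Echo [7,6], Echo [8,7], Ember [9,10], Echo [10,11], Echo [11,12], Echo [12,13], Ember [14,14] — 12 songs in the same relative order in both, and the DP table's final entry dp[14][14] is also 12, so no common subsequence is longer.

12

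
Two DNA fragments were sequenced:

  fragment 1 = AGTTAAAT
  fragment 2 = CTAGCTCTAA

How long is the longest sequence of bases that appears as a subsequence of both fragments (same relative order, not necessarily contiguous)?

Taking A (fragment 1 #1, fragment 2 #3) → G (fragment 1 #2, fragment 2 #4) → T (fragment 1 #3, fragment 2 #6) → T (fragment 1 #4, fragment 2 #8) → A (fragment 1 #6, fragment 2 #9) → A (fragment 1 #7, fragment 2 #10) gives a common subsequence of length 6, and the DP table's final entry dp[8][10] is also 6, so no common subsequence is longer.

6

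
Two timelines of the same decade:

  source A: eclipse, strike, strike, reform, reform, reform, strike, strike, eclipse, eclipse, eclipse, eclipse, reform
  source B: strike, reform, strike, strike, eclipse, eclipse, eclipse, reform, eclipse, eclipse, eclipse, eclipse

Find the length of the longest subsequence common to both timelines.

Pick strike at source A[3]=source B[1]; then reform at source A[6]=source B[2]; then strike at source A[7]=source B[3]; then strike at source A[8]=source B[4]; then eclipse at source A[9]=source B[9]; then eclipse at source A[10]=source B[10]; then eclipse at source A[11]=source B[11]; then eclipse at source A[12]=source B[12]; all 8 events appear in both, in order, and the DP table's final entry dp[13][12] is also 8, so no common subsequence is longer.

8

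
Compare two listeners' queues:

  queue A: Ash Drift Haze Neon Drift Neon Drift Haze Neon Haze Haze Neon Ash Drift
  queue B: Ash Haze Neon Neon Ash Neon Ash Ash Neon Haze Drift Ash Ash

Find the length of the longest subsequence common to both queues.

Pick Ash [1,1], Haze [3,2], Neon [4,4], Neon [6,6], Neon [9,9], Haze [10,10], Ash [13,13]; all 7 songs appear in both, in order, and the DP table's final entry dp[14][13] is also 7, so no common subsequence is longer.

7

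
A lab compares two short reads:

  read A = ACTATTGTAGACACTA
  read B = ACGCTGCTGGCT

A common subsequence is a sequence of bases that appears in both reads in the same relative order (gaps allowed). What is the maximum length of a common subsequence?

Pick A at read A[1]=read B[1], then C at read A[2]=read B[4], then T at read A[3]=read B[5], then T at read A[6]=read B[8], then G at read A[7]=read B[9], then G at read A[10]=read B[10], then C at read A[14]=read B[11], then T at read A[15]=read B[12]; all 8 bases appear in both, in order. Since dp[16][12] = 8, nothing longer is possible.

8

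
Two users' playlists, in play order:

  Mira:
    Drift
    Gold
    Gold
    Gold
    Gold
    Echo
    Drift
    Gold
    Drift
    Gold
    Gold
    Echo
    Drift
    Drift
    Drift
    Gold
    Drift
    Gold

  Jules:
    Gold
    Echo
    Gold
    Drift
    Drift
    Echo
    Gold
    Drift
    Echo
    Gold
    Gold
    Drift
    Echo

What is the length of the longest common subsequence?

8

Match Gold (Mira #2, Jules #1) → Gold (Mira #3, Jules #3) → Echo (Mira #6, Jules #6) → Gold (Mira #8, Jules #7) → Drift (Mira #9, Jules #8) → Gold (Mira #10, Jules #10) → Gold (Mira #11, Jules #11) → Echo (Mira #12, Jules #13) — 8 songs in the same relative order in both. Since dp[18][13] = 8, nothing longer is possible.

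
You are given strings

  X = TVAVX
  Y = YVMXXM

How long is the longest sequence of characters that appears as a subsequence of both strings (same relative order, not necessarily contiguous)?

Taking V [2,2], X [5,5] gives a common subsequence of length 2. Since dp[5][6] = 2, nothing longer is possible.

2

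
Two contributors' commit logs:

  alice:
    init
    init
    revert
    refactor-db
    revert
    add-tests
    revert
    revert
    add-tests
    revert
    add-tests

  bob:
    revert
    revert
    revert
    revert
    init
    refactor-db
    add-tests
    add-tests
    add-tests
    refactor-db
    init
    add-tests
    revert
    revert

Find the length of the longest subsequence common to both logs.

6

Pick revert at alice[3]=bob[1], revert at alice[5]=bob[2], revert at alice[7]=bob[3], revert at alice[8]=bob[4], add-tests at alice[9]=bob[12], revert at alice[10]=bob[14]; all 6 commits appear in both, in order. Since dp[11][14] = 6, nothing longer is possible.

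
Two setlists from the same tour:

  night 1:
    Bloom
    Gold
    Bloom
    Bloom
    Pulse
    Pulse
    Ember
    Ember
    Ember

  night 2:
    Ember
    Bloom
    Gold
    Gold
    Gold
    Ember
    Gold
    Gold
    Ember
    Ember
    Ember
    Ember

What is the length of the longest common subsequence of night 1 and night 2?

One common subsequence of length 5: Bloom at night 1[1]=night 2[2] → Gold at night 1[2]=night 2[8] → Ember at night 1[7]=night 2[10] → Ember at night 1[8]=night 2[11] → Ember at night 1[9]=night 2[12]. Since dp[9][12] = 5, nothing longer is possible.

5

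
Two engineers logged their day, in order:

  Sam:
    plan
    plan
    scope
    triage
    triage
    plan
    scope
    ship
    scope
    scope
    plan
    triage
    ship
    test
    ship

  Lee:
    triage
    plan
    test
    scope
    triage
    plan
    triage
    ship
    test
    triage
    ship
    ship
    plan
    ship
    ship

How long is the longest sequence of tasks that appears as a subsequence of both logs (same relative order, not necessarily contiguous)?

8

One common subsequence of length 8: plan [1,2], then plan [2,6], then triage [4,7], then triage [5,10], then ship [8,12], then plan [11,13], then ship [13,14], then ship [15,15]. Since dp[15][15] = 8, nothing longer is possible.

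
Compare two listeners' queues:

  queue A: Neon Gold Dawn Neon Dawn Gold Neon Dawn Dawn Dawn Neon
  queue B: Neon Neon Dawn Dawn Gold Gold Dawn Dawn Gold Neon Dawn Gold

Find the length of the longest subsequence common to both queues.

7

Pick Neon at queue A[1]=queue B[2] → Gold at queue A[2]=queue B[6] → Dawn at queue A[3]=queue B[7] → Dawn at queue A[5]=queue B[8] → Gold at queue A[6]=queue B[9] → Neon at queue A[7]=queue B[10] → Dawn at queue A[8]=queue B[11]; all 7 songs appear in both, in order. Since dp[11][12] = 7, nothing longer is possible.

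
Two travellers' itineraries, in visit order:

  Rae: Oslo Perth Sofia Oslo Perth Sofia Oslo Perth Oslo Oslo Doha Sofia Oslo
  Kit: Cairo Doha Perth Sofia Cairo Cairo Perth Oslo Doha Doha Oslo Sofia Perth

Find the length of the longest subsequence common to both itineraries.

Taking Perth (Rae #2, Kit #3) → Sofia (Rae #3, Kit #4) → Perth (Rae #5, Kit #7) → Oslo (Rae #7, Kit #8) → Oslo (Rae #10, Kit #11) → Sofia (Rae #12, Kit #12) gives a common subsequence of length 6. dp[13][13] = 6 confirms this is the maximum.

6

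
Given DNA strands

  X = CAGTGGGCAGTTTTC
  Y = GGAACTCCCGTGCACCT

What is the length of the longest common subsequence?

7

Match C (X #1, Y #9), then G (X #3, Y #10), then T (X #4, Y #11), then G (X #7, Y #12), then C (X #8, Y #13), then A (X #9, Y #14), then T (X #14, Y #17) — 7 bases in the same relative order in both. dp[15][17] = 7 confirms this is the maximum.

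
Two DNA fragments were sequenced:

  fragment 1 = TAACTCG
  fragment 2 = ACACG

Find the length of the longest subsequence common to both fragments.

4

One common subsequence of length 4: A (fragment 1 #2, fragment 2 #1), then A (fragment 1 #3, fragment 2 #3), then C (fragment 1 #6, fragment 2 #4), then G (fragment 1 #7, fragment 2 #5). Since dp[7][5] = 4, nothing longer is possible.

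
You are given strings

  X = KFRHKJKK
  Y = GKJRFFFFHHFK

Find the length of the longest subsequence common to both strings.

Let dp[i][j] be the LCS length of the first i characters of X and the first j characters of Y. dp[i][j] = dp[i-1][j-1]+1 when the i-th and j-th characters match, else max(dp[i-1][j], dp[i][j-1]).
    ·  G  K  J  R  F  F  F  F  H  H  F  K
 ·  0  0  0  0  0  0  0  0  0  0  0  0  0
 K  0  0  1  1  1  1  1  1  1  1  1  1  1
 F  0  0  1  1  1  2  2  2  2  2  2  2  2
 R  0  0  1  1  2  2  2  2  2  2  2  2  2
 H  0  0  1  1  2  2  2  2  2  3  3  3  3
 K  0  0  1  1  2  2  2  2  2  3  3  3  4
 J  0  0  1  2  2  2  2  2  2  3  3  3  4
 K  0  0  1  2  2  2  2  2  2  3  3  3  4
 K  0  0  1  2  2  2  2  2  2  3  3  3  4
dp[8][12] = 4. One LCS (by backtracking along matches): KFHK.

4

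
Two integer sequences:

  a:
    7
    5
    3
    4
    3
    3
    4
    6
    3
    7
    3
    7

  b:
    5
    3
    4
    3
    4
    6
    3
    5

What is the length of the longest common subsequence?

Match 5 at a[2]=b[1]; then 3 at a[3]=b[2]; then 4 at a[4]=b[3]; then 3 at a[6]=b[4]; then 4 at a[7]=b[5]; then 6 at a[8]=b[6]; then 3 at a[9]=b[7] — 7 values in the same relative order in both. The LCS DP gives dp[12][8] = 7, so this is optimal.

7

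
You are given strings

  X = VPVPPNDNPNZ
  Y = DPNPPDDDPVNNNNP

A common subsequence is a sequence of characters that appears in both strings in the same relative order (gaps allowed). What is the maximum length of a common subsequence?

6

One common subsequence of length 6: P [2,4] → P [4,5] → P [5,9] → N [6,13] → N [8,14] → P [9,15]. The LCS DP gives dp[11][15] = 6, so this is optimal.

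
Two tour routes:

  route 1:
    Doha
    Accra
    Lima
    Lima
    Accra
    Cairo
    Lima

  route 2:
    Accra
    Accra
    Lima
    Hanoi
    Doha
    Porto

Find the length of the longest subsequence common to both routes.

Pick Accra [2,1] → Accra [5,2] → Lima [7,3]; all 3 stops appear in both, in order. dp[7][6] = 3 confirms this is the maximum.

3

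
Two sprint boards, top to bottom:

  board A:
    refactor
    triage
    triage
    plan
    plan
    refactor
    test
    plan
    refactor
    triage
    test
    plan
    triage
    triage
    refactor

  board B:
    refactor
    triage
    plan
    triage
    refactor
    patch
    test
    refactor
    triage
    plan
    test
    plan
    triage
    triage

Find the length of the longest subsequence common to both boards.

11

Taking refactor (board A #1, board B #1) → triage (board A #2, board B #2) → triage (board A #3, board B #4) → refactor (board A #6, board B #5) → test (board A #7, board B #7) → refactor (board A #9, board B #8) → triage (board A #10, board B #9) → test (board A #11, board B #11) → plan (board A #12, board B #12) → triage (board A #13, board B #13) → triage (board A #14, board B #14) gives a common subsequence of length 11. Since dp[15][14] = 11, nothing longer is possible.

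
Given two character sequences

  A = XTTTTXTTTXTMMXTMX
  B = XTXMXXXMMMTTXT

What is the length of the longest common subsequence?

8

Pick X (A #1, B #1) → T (A #2, B #2) → X (A #6, B #6) → X (A #10, B #7) → M (A #12, B #9) → M (A #13, B #10) → X (A #14, B #13) → T (A #15, B #14); all 8 characters appear in both, in order. Since dp[17][14] = 8, nothing longer is possible.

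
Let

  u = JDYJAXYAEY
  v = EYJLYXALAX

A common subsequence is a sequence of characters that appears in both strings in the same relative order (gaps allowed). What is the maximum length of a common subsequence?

4

Let dp[i][j] be the LCS length of the first i characters of u and the first j characters of v. dp[i][j] = dp[i-1][j-1]+1 when the i-th and j-th characters match, else max(dp[i-1][j], dp[i][j-1]).
    ·  E  Y  J  L  Y  X  A  L  A  X
 ·  0  0  0  0  0  0  0  0  0  0  0
 J  0  0  0  1  1  1  1  1  1  1  1
 D  0  0  0  1  1  1  1  1  1  1  1
 Y  0  0  1  1  1  2  2  2  2  2  2
 J  0  0  1  2  2  2  2  2  2  2  2
 A  0  0  1  2  2  2  2  3  3  3  3
 X  0  0  1  2  2  2  3  3  3  3  4
 Y  0  0  1  2  2  3  3  3  3  3  4
 A  0  0  1  2  2  3  3  4  4  4  4
 E  0  1  1  2  2  3  3  4  4  4  4
 Y  0  1  2  2  2  3  3  4  4  4  4
dp[10][10] = 4. One LCS (by backtracking along matches): JYAX.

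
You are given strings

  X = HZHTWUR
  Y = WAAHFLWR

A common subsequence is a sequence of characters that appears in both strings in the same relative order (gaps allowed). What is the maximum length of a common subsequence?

3

Let dp[i][j] be the LCS length of the first i characters of X and the first j characters of Y. dp[i][j] = dp[i-1][j-1]+1 when the i-th and j-th characters match, else max(dp[i-1][j], dp[i][j-1]).
    ·  W  A  A  H  F  L  W  R
 ·  0  0  0  0  0  0  0  0  0
 H  0  0  0  0  1  1  1  1  1
 Z  0  0  0  0  1  1  1  1  1
 H  0  0  0  0  1  1  1  1  1
 T  0  0  0  0  1  1  1  1  1
 W  0  1  1  1  1  1  1  2  2
 U  0  1  1  1  1  1  1  2  2
 R  0  1  1  1  1  1  1  2  3
dp[7][8] = 3. One LCS (by backtracking along matches): HWR.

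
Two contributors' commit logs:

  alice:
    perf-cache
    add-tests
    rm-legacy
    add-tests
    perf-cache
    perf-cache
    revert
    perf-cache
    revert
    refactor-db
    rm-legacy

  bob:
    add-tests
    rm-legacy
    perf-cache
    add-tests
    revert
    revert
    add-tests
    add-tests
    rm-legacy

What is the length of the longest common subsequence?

6

One common subsequence of length 6: add-tests [2,1]; then rm-legacy [3,2]; then add-tests [4,4]; then revert [7,5]; then revert [9,6]; then rm-legacy [11,9]. Since dp[11][9] = 6, nothing longer is possible.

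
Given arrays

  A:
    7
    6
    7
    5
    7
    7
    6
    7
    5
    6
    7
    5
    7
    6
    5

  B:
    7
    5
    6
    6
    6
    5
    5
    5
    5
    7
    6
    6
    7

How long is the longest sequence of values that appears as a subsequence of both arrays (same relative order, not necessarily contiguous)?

Match 7 [1,1], then 6 [2,5], then 5 [4,9], then 7 [6,10], then 6 [7,11], then 6 [10,12], then 7 [13,13] — 7 values in the same relative order in both, and the DP table's final entry dp[15][13] is also 7, so no common subsequence is longer.

7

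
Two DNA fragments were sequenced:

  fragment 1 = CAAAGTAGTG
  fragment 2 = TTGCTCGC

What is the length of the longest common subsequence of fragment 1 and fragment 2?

4

Match T at fragment 1[6]=fragment 2[2], then G at fragment 1[8]=fragment 2[3], then T at fragment 1[9]=fragment 2[5], then G at fragment 1[10]=fragment 2[7] — 4 bases in the same relative order in both. dp[10][8] = 4 confirms this is the maximum.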